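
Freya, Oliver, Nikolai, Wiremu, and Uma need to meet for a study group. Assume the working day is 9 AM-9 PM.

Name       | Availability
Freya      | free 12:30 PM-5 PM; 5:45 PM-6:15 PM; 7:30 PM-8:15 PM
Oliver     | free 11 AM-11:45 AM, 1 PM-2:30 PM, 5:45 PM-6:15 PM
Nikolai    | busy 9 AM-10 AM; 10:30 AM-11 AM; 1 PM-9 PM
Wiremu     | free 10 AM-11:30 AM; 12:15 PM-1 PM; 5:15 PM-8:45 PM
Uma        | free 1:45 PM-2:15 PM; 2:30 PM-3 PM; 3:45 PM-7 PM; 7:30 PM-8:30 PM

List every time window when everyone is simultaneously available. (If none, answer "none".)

Freya free: 12:30-17:00, 17:45-18:15, 19:30-20:15.
Oliver free: 11:00-11:45, 13:00-14:30, 17:45-18:15.
Nikolai free: 10:00-10:30, 11:00-13:00 (invert busy blocks within the working day).
Wiremu free: 10:00-11:30, 12:15-13:00, 17:15-20:45.
Uma free: 13:45-14:15, 14:30-15:00, 15:45-19:00, 19:30-20:30.
Freya ∩ Oliver: 13:00-14:30, 17:45-18:15.
Freya ∩ Oliver ∩ Nikolai: ∅.
Freya ∩ Oliver ∩ Nikolai ∩ Wiremu: ∅.
Freya ∩ Oliver ∩ Nikolai ∩ Wiremu ∩ Uma: ∅.
There is no time when everyone is free.

none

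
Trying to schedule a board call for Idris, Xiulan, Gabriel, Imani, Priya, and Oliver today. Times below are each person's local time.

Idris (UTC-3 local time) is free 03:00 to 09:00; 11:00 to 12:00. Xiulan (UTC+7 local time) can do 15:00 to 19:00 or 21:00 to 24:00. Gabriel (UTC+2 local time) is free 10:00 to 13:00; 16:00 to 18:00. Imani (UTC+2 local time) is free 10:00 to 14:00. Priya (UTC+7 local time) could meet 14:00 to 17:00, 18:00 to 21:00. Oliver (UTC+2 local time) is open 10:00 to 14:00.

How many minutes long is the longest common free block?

120

Idris in UTC: 06:00-12:00, 14:00-15:00 (add 3h to convert from UTC-3).
Xiulan in UTC: 08:00-12:00, 14:00-17:00 (subtract 7h to convert from UTC+7).
Gabriel in UTC: 08:00-11:00, 14:00-16:00 (subtract 2h to convert from UTC+2).
Imani in UTC: 08:00-12:00 (subtract 2h to convert from UTC+2).
Priya in UTC: 07:00-10:00, 11:00-14:00 (subtract 7h to convert from UTC+7).
Oliver in UTC: 08:00-12:00 (subtract 2h to convert from UTC+2).
Idris ∩ Xiulan: 08:00-12:00, 14:00-15:00.
Idris ∩ Xiulan ∩ Gabriel: 08:00-11:00, 14:00-15:00.
Idris ∩ Xiulan ∩ Gabriel ∩ Imani: 08:00-11:00.
Idris ∩ Xiulan ∩ Gabriel ∩ Imani ∩ Priya: 08:00-10:00.
Idris ∩ Xiulan ∩ Gabriel ∩ Imani ∩ Priya ∩ Oliver: 08:00-10:00.
So the common availability across everyone is 08:00-10:00.
The longest is 08:00-10:00 at 120 minutes.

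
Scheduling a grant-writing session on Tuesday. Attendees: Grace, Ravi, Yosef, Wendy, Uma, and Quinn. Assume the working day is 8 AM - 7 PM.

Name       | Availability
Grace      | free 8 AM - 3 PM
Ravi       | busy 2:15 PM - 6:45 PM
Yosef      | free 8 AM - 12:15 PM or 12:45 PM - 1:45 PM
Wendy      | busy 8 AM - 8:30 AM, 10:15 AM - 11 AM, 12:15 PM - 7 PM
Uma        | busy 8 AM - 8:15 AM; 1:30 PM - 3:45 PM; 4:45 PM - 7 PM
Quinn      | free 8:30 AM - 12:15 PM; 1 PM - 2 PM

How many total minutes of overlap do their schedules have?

Grace free: 08:00-15:00.
Ravi free: 08:00-14:15, 18:45-19:00 (invert busy blocks within the working day).
Yosef free: 08:00-12:15, 12:45-13:45.
Wendy free: 08:30-10:15, 11:00-12:15 (invert busy blocks within the working day).
Uma free: 08:15-13:30, 15:45-16:45 (invert busy blocks within the working day).
Quinn free: 08:30-12:15, 13:00-14:00.
Grace ∩ Ravi: 08:00-14:15.
Grace ∩ Ravi ∩ Yosef: 08:00-12:15, 12:45-13:45.
Grace ∩ Ravi ∩ Yosef ∩ Wendy: 08:30-10:15, 11:00-12:15.
Grace ∩ Ravi ∩ Yosef ∩ Wendy ∩ Uma: 08:30-10:15, 11:00-12:15.
Grace ∩ Ravi ∩ Yosef ∩ Wendy ∩ Uma ∩ Quinn: 08:30-10:15, 11:00-12:15.
So the common availability across everyone is 08:30-10:15, 11:00-12:15.
Summing the common windows: 105 + 75 = 180 minutes.

180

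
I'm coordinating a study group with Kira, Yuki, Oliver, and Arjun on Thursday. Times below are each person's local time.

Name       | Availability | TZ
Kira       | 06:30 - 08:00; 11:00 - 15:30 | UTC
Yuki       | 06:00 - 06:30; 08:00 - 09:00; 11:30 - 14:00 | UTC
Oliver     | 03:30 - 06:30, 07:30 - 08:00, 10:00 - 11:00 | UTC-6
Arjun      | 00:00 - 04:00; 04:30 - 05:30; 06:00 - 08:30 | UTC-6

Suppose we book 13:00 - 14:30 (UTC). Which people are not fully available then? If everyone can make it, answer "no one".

Oliver, Yuki

Kira in UTC: 06:30-08:00, 11:00-15:30.
Yuki in UTC: 06:00-06:30, 08:00-09:00, 11:30-14:00.
Oliver in UTC: 09:30-12:30, 13:30-14:00, 16:00-17:00 (add 6h to convert from UTC-6).
Arjun in UTC: 06:00-10:00, 10:30-11:30, 12:00-14:30 (add 6h to convert from UTC-6).
Kira: free for 13:00-14:30. Yuki: not fully free for 13:00-14:30. Oliver: not fully free for 13:00-14:30. Arjun: free for 13:00-14:30.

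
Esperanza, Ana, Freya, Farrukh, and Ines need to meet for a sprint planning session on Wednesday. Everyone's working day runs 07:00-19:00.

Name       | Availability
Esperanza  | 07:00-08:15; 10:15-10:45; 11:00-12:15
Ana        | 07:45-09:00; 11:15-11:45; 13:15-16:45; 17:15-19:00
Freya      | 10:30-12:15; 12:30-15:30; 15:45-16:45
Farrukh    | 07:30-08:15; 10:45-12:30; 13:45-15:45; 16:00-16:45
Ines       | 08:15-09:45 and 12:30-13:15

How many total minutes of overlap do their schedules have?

0

Esperanza ∩ Ana: 07:45-08:15, 11:15-11:45.
Esperanza ∩ Ana ∩ Freya: 11:15-11:45.
Esperanza ∩ Ana ∩ Freya ∩ Farrukh: 11:15-11:45.
Esperanza ∩ Ana ∩ Freya ∩ Farrukh ∩ Ines: ∅.
There is no time when everyone is free.
There is no common window, so the total is 0 minutes.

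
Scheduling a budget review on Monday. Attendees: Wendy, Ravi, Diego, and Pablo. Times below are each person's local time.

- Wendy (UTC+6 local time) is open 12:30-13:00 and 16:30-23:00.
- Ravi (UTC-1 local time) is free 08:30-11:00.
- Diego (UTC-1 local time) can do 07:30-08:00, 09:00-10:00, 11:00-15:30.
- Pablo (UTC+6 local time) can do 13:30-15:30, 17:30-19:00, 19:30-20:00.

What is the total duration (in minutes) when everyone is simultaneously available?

Wendy in UTC: 06:30-07:00, 10:30-17:00 (subtract 6h to convert from UTC+6).
Ravi in UTC: 09:30-12:00 (add 1h to convert from UTC-1).
Diego in UTC: 08:30-09:00, 10:00-11:00, 12:00-16:30 (add 1h to convert from UTC-1).
Pablo in UTC: 07:30-09:30, 11:30-13:00, 13:30-14:00 (subtract 6h to convert from UTC+6).
Wendy ∩ Ravi: 10:30-12:00.
Wendy ∩ Ravi ∩ Diego: 10:30-11:00.
Wendy ∩ Ravi ∩ Diego ∩ Pablo: ∅.
There is no time when everyone is free.
There is no common window, so the total is 0 minutes.

0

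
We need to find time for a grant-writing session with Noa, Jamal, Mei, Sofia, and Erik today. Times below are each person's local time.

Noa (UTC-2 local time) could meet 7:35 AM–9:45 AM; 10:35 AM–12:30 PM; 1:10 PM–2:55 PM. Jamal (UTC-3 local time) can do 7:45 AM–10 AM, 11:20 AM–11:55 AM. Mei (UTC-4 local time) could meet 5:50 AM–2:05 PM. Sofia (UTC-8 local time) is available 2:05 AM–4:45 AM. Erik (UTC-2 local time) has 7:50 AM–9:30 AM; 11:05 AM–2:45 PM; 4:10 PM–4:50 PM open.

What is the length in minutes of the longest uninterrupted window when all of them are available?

45

Noa in UTC: 09:35-11:45, 12:35-14:30, 15:10-16:55 (add 2h to convert from UTC-2).
Jamal in UTC: 10:45-13:00, 14:20-14:55 (add 3h to convert from UTC-3).
Mei in UTC: 09:50-18:05 (add 4h to convert from UTC-4).
Sofia in UTC: 10:05-12:45 (add 8h to convert from UTC-8).
Erik in UTC: 09:50-11:30, 13:05-16:45, 18:10-18:50 (add 2h to convert from UTC-2).
Noa ∩ Jamal: 10:45-11:45, 12:35-13:00, 14:20-14:30.
Noa ∩ Jamal ∩ Mei: 10:45-11:45, 12:35-13:00, 14:20-14:30.
Noa ∩ Jamal ∩ Mei ∩ Sofia: 10:45-11:45, 12:35-12:45.
Noa ∩ Jamal ∩ Mei ∩ Sofia ∩ Erik: 10:45-11:30.
The longest is 10:45-11:30 at 45 minutes.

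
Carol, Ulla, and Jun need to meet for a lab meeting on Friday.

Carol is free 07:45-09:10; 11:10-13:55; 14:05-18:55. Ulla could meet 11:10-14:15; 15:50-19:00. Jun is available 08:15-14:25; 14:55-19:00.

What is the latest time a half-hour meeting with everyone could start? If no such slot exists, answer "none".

Carol ∩ Ulla: 11:10-13:55, 14:05-14:15, 15:50-18:55.
Carol ∩ Ulla ∩ Jun: 11:10-13:55, 14:05-14:15, 15:50-18:55.
The last common window of at least 30 minutes is 15:50-18:55; a 30-minute meeting can start as late as 18:25 and still end by 18:55.

18:25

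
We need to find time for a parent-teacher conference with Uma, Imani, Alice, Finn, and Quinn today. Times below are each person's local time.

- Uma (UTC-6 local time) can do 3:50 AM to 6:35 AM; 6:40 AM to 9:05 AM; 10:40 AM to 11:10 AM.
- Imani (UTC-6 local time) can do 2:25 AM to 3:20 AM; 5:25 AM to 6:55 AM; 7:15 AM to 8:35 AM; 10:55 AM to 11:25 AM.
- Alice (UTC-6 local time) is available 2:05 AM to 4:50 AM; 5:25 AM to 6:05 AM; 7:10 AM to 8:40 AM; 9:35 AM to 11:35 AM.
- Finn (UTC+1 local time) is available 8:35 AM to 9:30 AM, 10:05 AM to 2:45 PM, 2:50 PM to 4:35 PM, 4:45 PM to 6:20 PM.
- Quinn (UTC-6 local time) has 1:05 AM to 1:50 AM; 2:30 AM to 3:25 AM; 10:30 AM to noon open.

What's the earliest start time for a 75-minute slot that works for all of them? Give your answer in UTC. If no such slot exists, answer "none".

none

Uma in UTC: 09:50-12:35, 12:40-15:05, 16:40-17:10 (add 6h to convert from UTC-6).
Imani in UTC: 08:25-09:20, 11:25-12:55, 13:15-14:35, 16:55-17:25 (add 6h to convert from UTC-6).
Alice in UTC: 08:05-10:50, 11:25-12:05, 13:10-14:40, 15:35-17:35 (add 6h to convert from UTC-6).
Finn in UTC: 07:35-08:30, 09:05-13:45, 13:50-15:35, 15:45-17:20 (subtract 1h to convert from UTC+1).
Quinn in UTC: 07:05-07:50, 08:30-09:25, 16:30-18:00 (add 6h to convert from UTC-6).
Uma ∩ Imani: 11:25-12:35, 12:40-12:55, 13:15-14:35, 16:55-17:10.
Uma ∩ Imani ∩ Alice: 11:25-12:05, 13:15-14:35, 16:55-17:10.
Uma ∩ Imani ∩ Alice ∩ Finn: 11:25-12:05, 13:15-13:45, 13:50-14:35, 16:55-17:10.
Uma ∩ Imani ∩ Alice ∩ Finn ∩ Quinn: 16:55-17:10.
No common window is at least 75 minutes long.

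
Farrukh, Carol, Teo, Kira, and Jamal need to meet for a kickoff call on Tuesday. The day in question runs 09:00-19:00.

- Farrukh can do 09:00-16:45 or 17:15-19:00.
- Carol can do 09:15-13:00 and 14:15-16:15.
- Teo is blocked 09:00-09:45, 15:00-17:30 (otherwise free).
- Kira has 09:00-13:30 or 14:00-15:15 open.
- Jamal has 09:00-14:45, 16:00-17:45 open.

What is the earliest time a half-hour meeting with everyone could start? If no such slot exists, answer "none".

Farrukh free: 09:00-16:45, 17:15-19:00.
Carol free: 09:15-13:00, 14:15-16:15.
Teo free: 09:45-15:00, 17:30-19:00 (invert busy blocks within the working day).
Kira free: 09:00-13:30, 14:00-15:15.
Jamal free: 09:00-14:45, 16:00-17:45.
Farrukh ∩ Carol: 09:15-13:00, 14:15-16:15.
Farrukh ∩ Carol ∩ Teo: 09:45-13:00, 14:15-15:00.
Farrukh ∩ Carol ∩ Teo ∩ Kira: 09:45-13:00, 14:15-15:00.
Farrukh ∩ Carol ∩ Teo ∩ Kira ∩ Jamal: 09:45-13:00, 14:15-14:45.
The first common window of at least 30 minutes is 09:45-13:00, so the earliest start is 09:45.

09:45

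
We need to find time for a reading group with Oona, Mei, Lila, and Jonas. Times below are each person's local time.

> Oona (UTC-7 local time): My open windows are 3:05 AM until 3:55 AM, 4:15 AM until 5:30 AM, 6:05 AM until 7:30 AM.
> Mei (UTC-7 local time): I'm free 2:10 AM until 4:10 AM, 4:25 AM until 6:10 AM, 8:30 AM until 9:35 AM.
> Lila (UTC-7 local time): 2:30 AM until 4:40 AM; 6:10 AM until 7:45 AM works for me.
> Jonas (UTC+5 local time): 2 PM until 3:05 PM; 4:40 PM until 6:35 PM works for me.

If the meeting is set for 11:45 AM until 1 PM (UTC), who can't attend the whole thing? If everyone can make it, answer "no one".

Oona in UTC: 10:05-10:55, 11:15-12:30, 13:05-14:30 (add 7h to convert from UTC-7).
Mei in UTC: 09:10-11:10, 11:25-13:10, 15:30-16:35 (add 7h to convert from UTC-7).
Lila in UTC: 09:30-11:40, 13:10-14:45 (add 7h to convert from UTC-7).
Jonas in UTC: 09:00-10:05, 11:40-13:35 (subtract 5h to convert from UTC+5).
Oona: not fully free for 11:45-13:00. Mei: free for 11:45-13:00. Lila: not fully free for 11:45-13:00. Jonas: free for 11:45-13:00.

Lila, Oona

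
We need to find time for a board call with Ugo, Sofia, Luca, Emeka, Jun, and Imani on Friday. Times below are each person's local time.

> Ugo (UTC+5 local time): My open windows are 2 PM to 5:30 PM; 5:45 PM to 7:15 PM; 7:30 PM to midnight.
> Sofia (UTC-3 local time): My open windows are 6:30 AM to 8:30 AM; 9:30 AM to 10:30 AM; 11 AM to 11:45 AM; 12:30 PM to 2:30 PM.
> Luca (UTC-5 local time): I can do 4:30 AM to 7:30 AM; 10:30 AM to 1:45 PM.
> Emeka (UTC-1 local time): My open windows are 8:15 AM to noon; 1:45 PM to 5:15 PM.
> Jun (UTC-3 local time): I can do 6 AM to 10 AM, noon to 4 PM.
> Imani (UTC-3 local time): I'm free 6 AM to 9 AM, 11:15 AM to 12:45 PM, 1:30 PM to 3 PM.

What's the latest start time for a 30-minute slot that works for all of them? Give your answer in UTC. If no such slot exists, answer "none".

17:00

Ugo in UTC: 09:00-12:30, 12:45-14:15, 14:30-19:00 (subtract 5h to convert from UTC+5).
Sofia in UTC: 09:30-11:30, 12:30-13:30, 14:00-14:45, 15:30-17:30 (add 3h to convert from UTC-3).
Luca in UTC: 09:30-12:30, 15:30-18:45 (add 5h to convert from UTC-5).
Emeka in UTC: 09:15-13:00, 14:45-18:15 (add 1h to convert from UTC-1).
Jun in UTC: 09:00-13:00, 15:00-19:00 (add 3h to convert from UTC-3).
Imani in UTC: 09:00-12:00, 14:15-15:45, 16:30-18:00 (add 3h to convert from UTC-3).
Ugo ∩ Sofia: 09:30-11:30, 12:45-13:30, 14:00-14:15, 14:30-14:45, 15:30-17:30.
Ugo ∩ Sofia ∩ Luca: 09:30-11:30, 15:30-17:30.
Ugo ∩ Sofia ∩ Luca ∩ Emeka: 09:30-11:30, 15:30-17:30.
Ugo ∩ Sofia ∩ Luca ∩ Emeka ∩ Jun: 09:30-11:30, 15:30-17:30.
Ugo ∩ Sofia ∩ Luca ∩ Emeka ∩ Jun ∩ Imani: 09:30-11:30, 15:30-15:45, 16:30-17:30.
Those are the intersection windows.
The last common window of at least 30 minutes is 16:30-17:30; a 30-minute meeting can start as late as 17:00 and still end by 17:30.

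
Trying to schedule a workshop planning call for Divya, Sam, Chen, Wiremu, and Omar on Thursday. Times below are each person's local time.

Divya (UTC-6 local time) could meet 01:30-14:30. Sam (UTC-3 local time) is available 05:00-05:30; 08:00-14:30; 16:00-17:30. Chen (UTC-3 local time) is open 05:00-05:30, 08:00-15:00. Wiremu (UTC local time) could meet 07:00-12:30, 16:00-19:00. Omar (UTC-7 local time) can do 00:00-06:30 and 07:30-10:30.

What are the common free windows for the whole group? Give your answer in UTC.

Divya in UTC: 07:30-20:30 (add 6h to convert from UTC-6).
Sam in UTC: 08:00-08:30, 11:00-17:30, 19:00-20:30 (add 3h to convert from UTC-3).
Chen in UTC: 08:00-08:30, 11:00-18:00 (add 3h to convert from UTC-3).
Wiremu in UTC: 07:00-12:30, 16:00-19:00.
Omar in UTC: 07:00-13:30, 14:30-17:30 (add 7h to convert from UTC-7).
Divya ∩ Sam: 08:00-08:30, 11:00-17:30, 19:00-20:30.
Divya ∩ Sam ∩ Chen: 08:00-08:30, 11:00-17:30.
Divya ∩ Sam ∩ Chen ∩ Wiremu: 08:00-08:30, 11:00-12:30, 16:00-17:30.
Divya ∩ Sam ∩ Chen ∩ Wiremu ∩ Omar: 08:00-08:30, 11:00-12:30, 16:00-17:30.

08:00-08:30, 11:00-12:30, 16:00-17:30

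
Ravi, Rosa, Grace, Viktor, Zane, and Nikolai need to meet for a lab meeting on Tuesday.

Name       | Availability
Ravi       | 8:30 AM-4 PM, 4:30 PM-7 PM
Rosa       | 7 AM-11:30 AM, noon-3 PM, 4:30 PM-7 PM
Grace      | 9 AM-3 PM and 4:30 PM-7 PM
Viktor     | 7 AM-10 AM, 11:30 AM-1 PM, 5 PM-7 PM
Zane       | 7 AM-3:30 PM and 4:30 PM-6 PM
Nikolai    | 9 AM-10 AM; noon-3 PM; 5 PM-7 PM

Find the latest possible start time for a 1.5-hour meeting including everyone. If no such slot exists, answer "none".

Ravi ∩ Rosa: 08:30-11:30, 12:00-15:00, 16:30-19:00.
Ravi ∩ Rosa ∩ Grace: 09:00-11:30, 12:00-15:00, 16:30-19:00.
Ravi ∩ Rosa ∩ Grace ∩ Viktor: 09:00-10:00, 12:00-13:00, 17:00-19:00.
Ravi ∩ Rosa ∩ Grace ∩ Viktor ∩ Zane: 09:00-10:00, 12:00-13:00, 17:00-18:00.
Ravi ∩ Rosa ∩ Grace ∩ Viktor ∩ Zane ∩ Nikolai: 09:00-10:00, 12:00-13:00, 17:00-18:00.
Those are the intersection windows.
No common window is at least 90 minutes long.

none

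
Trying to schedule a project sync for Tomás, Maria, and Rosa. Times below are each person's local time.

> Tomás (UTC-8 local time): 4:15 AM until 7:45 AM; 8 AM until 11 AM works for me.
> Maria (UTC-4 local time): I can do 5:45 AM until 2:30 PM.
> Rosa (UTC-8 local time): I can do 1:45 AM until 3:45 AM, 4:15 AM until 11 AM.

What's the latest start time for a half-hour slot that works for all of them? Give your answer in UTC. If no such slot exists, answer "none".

Tomás in UTC: 12:15-15:45, 16:00-19:00 (add 8h to convert from UTC-8).
Maria in UTC: 09:45-18:30 (add 4h to convert from UTC-4).
Rosa in UTC: 09:45-11:45, 12:15-19:00 (add 8h to convert from UTC-8).
Tomás ∩ Maria: 12:15-15:45, 16:00-18:30.
Tomás ∩ Maria ∩ Rosa: 12:15-15:45, 16:00-18:30.
The last common window of at least 30 minutes is 16:00-18:30; a 30-minute meeting can start as late as 18:00 and still end by 18:30.

18:00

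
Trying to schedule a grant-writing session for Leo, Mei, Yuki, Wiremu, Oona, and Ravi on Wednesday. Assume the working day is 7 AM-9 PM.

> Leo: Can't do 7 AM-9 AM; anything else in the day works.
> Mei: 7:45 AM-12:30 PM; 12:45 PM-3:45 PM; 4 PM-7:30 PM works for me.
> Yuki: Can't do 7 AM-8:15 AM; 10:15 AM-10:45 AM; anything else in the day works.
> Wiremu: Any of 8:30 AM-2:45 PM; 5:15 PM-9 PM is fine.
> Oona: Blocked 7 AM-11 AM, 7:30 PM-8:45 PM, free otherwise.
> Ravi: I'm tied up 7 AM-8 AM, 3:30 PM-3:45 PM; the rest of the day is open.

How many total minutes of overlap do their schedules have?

Leo free: 09:00-21:00 (invert busy blocks within the working day).
Mei free: 07:45-12:30, 12:45-15:45, 16:00-19:30.
Yuki free: 08:15-10:15, 10:45-21:00 (invert busy blocks within the working day).
Wiremu free: 08:30-14:45, 17:15-21:00.
Oona free: 11:00-19:30, 20:45-21:00 (invert busy blocks within the working day).
Ravi free: 08:00-15:30, 15:45-21:00 (invert busy blocks within the working day).
Leo ∩ Mei: 09:00-12:30, 12:45-15:45, 16:00-19:30.
Leo ∩ Mei ∩ Yuki: 09:00-10:15, 10:45-12:30, 12:45-15:45, 16:00-19:30.
Leo ∩ Mei ∩ Yuki ∩ Wiremu: 09:00-10:15, 10:45-12:30, 12:45-14:45, 17:15-19:30.
Leo ∩ Mei ∩ Yuki ∩ Wiremu ∩ Oona: 11:00-12:30, 12:45-14:45, 17:15-19:30.
Leo ∩ Mei ∩ Yuki ∩ Wiremu ∩ Oona ∩ Ravi: 11:00-12:30, 12:45-14:45, 17:15-19:30.
Summing the common windows: 90 + 120 + 135 = 345 minutes.

345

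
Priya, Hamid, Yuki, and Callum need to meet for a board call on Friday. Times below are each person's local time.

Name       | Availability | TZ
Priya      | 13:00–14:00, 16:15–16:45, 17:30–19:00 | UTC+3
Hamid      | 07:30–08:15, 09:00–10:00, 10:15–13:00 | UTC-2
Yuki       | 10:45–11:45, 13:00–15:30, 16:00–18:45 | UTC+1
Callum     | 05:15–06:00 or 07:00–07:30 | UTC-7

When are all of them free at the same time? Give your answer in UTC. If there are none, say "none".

none

Priya in UTC: 10:00-11:00, 13:15-13:45, 14:30-16:00 (subtract 3h to convert from UTC+3).
Hamid in UTC: 09:30-10:15, 11:00-12:00, 12:15-15:00 (add 2h to convert from UTC-2).
Yuki in UTC: 09:45-10:45, 12:00-14:30, 15:00-17:45 (subtract 1h to convert from UTC+1).
Callum in UTC: 12:15-13:00, 14:00-14:30 (add 7h to convert from UTC-7).
Priya ∩ Hamid: 10:00-10:15, 13:15-13:45, 14:30-15:00.
Priya ∩ Hamid ∩ Yuki: 10:00-10:15, 13:15-13:45.
Priya ∩ Hamid ∩ Yuki ∩ Callum: ∅.
There is no time when everyone is free.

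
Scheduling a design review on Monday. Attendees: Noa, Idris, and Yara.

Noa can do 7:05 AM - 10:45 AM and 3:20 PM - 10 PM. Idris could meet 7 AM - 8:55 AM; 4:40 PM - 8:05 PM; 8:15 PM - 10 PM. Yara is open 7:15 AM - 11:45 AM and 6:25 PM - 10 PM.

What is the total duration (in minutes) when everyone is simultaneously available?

305

Noa ∩ Idris: 07:05-08:55, 16:40-20:05, 20:15-22:00.
Noa ∩ Idris ∩ Yara: 07:15-08:55, 18:25-20:05, 20:15-22:00.
So the common availability across everyone is 07:15-08:55, 18:25-20:05, 20:15-22:00.
Summing the common windows: 100 + 100 + 105 = 305 minutes.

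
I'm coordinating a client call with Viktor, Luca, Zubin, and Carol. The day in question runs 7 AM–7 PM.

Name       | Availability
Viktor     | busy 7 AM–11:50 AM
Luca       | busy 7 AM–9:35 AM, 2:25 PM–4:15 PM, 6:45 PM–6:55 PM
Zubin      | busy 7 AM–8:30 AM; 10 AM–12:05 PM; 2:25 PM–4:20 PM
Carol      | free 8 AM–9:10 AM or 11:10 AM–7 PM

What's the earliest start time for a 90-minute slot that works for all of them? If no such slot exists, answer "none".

12:05

Viktor free: 11:50-19:00 (invert busy blocks within the working day).
Luca free: 09:35-14:25, 16:15-18:45, 18:55-19:00 (invert busy blocks within the working day).
Zubin free: 08:30-10:00, 12:05-14:25, 16:20-19:00 (invert busy blocks within the working day).
Carol free: 08:00-09:10, 11:10-19:00.
Viktor ∩ Luca: 11:50-14:25, 16:15-18:45, 18:55-19:00.
Viktor ∩ Luca ∩ Zubin: 12:05-14:25, 16:20-18:45, 18:55-19:00.
Viktor ∩ Luca ∩ Zubin ∩ Carol: 12:05-14:25, 16:20-18:45, 18:55-19:00.
Those are the intersection windows.
The first common window of at least 90 minutes is 12:05-14:25, so the earliest start is 12:05.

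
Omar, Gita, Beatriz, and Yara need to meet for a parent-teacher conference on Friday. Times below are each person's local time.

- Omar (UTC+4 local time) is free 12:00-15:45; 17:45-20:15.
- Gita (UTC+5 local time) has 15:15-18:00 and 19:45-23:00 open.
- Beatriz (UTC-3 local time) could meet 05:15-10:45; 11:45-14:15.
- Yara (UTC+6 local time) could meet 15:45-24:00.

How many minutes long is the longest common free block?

90

Omar in UTC: 08:00-11:45, 13:45-16:15 (subtract 4h to convert from UTC+4).
Gita in UTC: 10:15-13:00, 14:45-18:00 (subtract 5h to convert from UTC+5).
Beatriz in UTC: 08:15-13:45, 14:45-17:15 (add 3h to convert from UTC-3).
Yara in UTC: 09:45-18:00 (subtract 6h to convert from UTC+6).
Omar ∩ Gita: 10:15-11:45, 14:45-16:15.
Omar ∩ Gita ∩ Beatriz: 10:15-11:45, 14:45-16:15.
Omar ∩ Gita ∩ Beatriz ∩ Yara: 10:15-11:45, 14:45-16:15.
The longest is 10:15-11:45 at 90 minutes.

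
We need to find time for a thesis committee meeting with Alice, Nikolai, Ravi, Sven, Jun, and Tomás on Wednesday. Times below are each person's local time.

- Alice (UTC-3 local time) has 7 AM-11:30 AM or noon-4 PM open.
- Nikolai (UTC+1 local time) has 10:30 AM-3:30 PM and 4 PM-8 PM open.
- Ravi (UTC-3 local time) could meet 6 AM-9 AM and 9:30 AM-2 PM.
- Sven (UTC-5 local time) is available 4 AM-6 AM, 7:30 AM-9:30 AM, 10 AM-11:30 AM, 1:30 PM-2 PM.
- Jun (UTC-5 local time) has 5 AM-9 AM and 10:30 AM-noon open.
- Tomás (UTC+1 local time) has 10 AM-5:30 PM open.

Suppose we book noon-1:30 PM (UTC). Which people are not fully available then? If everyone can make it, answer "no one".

Alice in UTC: 10:00-14:30, 15:00-19:00 (add 3h to convert from UTC-3).
Nikolai in UTC: 09:30-14:30, 15:00-19:00 (subtract 1h to convert from UTC+1).
Ravi in UTC: 09:00-12:00, 12:30-17:00 (add 3h to convert from UTC-3).
Sven in UTC: 09:00-11:00, 12:30-14:30, 15:00-16:30, 18:30-19:00 (add 5h to convert from UTC-5).
Jun in UTC: 10:00-14:00, 15:30-17:00 (add 5h to convert from UTC-5).
Tomás in UTC: 09:00-16:30 (subtract 1h to convert from UTC+1).
Alice: free for 12:00-13:30. Nikolai: free for 12:00-13:30. Ravi: not fully free for 12:00-13:30. Sven: not fully free for 12:00-13:30. Jun: free for 12:00-13:30. Tomás: free for 12:00-13:30.

Ravi, Sven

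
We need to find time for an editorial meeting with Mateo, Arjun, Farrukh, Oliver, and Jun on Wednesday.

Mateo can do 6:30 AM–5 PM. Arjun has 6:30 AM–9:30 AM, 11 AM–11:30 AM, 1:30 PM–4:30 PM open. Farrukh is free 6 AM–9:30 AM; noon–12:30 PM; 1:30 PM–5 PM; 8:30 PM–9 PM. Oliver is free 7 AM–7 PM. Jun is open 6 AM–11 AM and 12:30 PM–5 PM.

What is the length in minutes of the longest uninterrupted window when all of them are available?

180

Mateo ∩ Arjun: 06:30-09:30, 11:00-11:30, 13:30-16:30.
Mateo ∩ Arjun ∩ Farrukh: 06:30-09:30, 13:30-16:30.
Mateo ∩ Arjun ∩ Farrukh ∩ Oliver: 07:00-09:30, 13:30-16:30.
Mateo ∩ Arjun ∩ Farrukh ∩ Oliver ∩ Jun: 07:00-09:30, 13:30-16:30.
So the common availability across everyone is 07:00-09:30, 13:30-16:30.
The longest is 13:30-16:30 at 180 minutes.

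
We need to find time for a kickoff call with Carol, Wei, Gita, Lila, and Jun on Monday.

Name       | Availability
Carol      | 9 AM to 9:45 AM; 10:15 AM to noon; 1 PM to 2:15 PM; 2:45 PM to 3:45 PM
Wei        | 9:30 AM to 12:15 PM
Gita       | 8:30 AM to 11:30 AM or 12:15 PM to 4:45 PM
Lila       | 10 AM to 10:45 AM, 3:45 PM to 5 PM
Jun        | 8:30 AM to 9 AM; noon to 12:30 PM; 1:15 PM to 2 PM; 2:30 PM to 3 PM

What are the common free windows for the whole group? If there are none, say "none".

Carol ∩ Wei: 09:30-09:45, 10:15-12:00.
Carol ∩ Wei ∩ Gita: 09:30-09:45, 10:15-11:30.
Carol ∩ Wei ∩ Gita ∩ Lila: 10:15-10:45.
Carol ∩ Wei ∩ Gita ∩ Lila ∩ Jun: ∅.
There is no time when everyone is free.

none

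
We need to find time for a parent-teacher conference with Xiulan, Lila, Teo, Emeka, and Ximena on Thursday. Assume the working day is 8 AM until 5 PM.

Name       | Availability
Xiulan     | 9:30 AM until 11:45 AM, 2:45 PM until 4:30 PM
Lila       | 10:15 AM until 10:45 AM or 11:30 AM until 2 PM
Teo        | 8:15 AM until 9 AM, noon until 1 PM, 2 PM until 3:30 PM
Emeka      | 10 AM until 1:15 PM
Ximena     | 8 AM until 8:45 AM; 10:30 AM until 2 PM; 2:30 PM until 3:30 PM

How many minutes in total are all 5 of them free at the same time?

0

Xiulan ∩ Lila: 10:15-10:45, 11:30-11:45.
Xiulan ∩ Lila ∩ Teo: ∅.
Xiulan ∩ Lila ∩ Teo ∩ Emeka: ∅.
Xiulan ∩ Lila ∩ Teo ∩ Emeka ∩ Ximena: ∅.
There is no time when everyone is free.
There is no common window, so the total is 0 minutes.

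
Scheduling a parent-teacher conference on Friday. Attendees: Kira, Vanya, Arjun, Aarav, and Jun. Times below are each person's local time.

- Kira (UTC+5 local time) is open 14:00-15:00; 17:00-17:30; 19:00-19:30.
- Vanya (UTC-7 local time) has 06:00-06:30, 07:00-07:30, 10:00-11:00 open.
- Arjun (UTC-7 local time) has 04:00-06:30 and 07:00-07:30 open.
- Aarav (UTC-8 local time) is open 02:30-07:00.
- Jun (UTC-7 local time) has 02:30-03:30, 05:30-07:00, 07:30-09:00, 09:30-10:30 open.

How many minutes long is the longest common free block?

0

Kira in UTC: 09:00-10:00, 12:00-12:30, 14:00-14:30 (subtract 5h to convert from UTC+5).
Vanya in UTC: 13:00-13:30, 14:00-14:30, 17:00-18:00 (add 7h to convert from UTC-7).
Arjun in UTC: 11:00-13:30, 14:00-14:30 (add 7h to convert from UTC-7).
Aarav in UTC: 10:30-15:00 (add 8h to convert from UTC-8).
Jun in UTC: 09:30-10:30, 12:30-14:00, 14:30-16:00, 16:30-17:30 (add 7h to convert from UTC-7).
Kira ∩ Vanya: 14:00-14:30.
Kira ∩ Vanya ∩ Arjun: 14:00-14:30.
Kira ∩ Vanya ∩ Arjun ∩ Aarav: 14:00-14:30.
Kira ∩ Vanya ∩ Arjun ∩ Aarav ∩ Jun: ∅.
There is no time when everyone is free.
No common window exists, so the longest block is 0 minutes.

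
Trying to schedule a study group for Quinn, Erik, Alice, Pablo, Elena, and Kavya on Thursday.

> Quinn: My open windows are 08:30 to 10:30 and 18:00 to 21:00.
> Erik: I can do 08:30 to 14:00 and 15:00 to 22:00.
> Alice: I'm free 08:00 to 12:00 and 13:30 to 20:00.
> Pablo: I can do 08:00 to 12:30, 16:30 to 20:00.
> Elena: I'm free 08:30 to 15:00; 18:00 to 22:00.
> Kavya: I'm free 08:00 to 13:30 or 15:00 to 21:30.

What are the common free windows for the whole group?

08:30-10:30, 18:00-20:00

Quinn ∩ Erik: 08:30-10:30, 18:00-21:00.
Quinn ∩ Erik ∩ Alice: 08:30-10:30, 18:00-20:00.
Quinn ∩ Erik ∩ Alice ∩ Pablo: 08:30-10:30, 18:00-20:00.
Quinn ∩ Erik ∩ Alice ∩ Pablo ∩ Elena: 08:30-10:30, 18:00-20:00.
Quinn ∩ Erik ∩ Alice ∩ Pablo ∩ Elena ∩ Kavya: 08:30-10:30, 18:00-20:00.
Those are the intersection windows.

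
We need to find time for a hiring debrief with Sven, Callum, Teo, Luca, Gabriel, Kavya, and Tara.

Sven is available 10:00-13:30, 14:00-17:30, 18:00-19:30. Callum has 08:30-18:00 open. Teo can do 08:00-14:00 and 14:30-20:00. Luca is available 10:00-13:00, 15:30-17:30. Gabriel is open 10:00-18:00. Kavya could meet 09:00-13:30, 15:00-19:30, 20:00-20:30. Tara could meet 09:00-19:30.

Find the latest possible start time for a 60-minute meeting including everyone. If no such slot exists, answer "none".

Sven ∩ Callum: 10:00-13:30, 14:00-17:30.
Sven ∩ Callum ∩ Teo: 10:00-13:30, 14:30-17:30.
Sven ∩ Callum ∩ Teo ∩ Luca: 10:00-13:00, 15:30-17:30.
Sven ∩ Callum ∩ Teo ∩ Luca ∩ Gabriel: 10:00-13:00, 15:30-17:30.
Sven ∩ Callum ∩ Teo ∩ Luca ∩ Gabriel ∩ Kavya: 10:00-13:00, 15:30-17:30.
Sven ∩ Callum ∩ Teo ∩ Luca ∩ Gabriel ∩ Kavya ∩ Tara: 10:00-13:00, 15:30-17:30.
The last common window of at least 60 minutes is 15:30-17:30; a 60-minute meeting can start as late as 16:30 and still end by 17:30.

16:30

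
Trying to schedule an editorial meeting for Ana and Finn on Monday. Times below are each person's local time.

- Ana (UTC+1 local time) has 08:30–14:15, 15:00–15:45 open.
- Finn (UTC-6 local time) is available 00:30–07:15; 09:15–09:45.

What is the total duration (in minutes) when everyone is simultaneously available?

345

Ana in UTC: 07:30-13:15, 14:00-14:45 (subtract 1h to convert from UTC+1).
Finn in UTC: 06:30-13:15, 15:15-15:45 (add 6h to convert from UTC-6).
Ana ∩ Finn: 07:30-13:15.
That's a single block of 345 minutes.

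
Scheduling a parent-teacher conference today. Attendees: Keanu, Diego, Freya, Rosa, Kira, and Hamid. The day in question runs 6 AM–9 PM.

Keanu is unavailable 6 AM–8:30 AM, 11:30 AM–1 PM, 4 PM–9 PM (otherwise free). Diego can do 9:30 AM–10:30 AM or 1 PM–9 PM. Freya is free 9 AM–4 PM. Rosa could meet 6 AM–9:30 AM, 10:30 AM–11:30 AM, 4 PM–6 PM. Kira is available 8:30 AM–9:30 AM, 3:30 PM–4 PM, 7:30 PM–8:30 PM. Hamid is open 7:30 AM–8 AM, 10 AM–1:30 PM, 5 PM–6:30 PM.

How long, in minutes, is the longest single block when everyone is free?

Keanu free: 08:30-11:30, 13:00-16:00 (invert busy blocks within the working day).
Diego free: 09:30-10:30, 13:00-21:00.
Freya free: 09:00-16:00.
Rosa free: 06:00-09:30, 10:30-11:30, 16:00-18:00.
Kira free: 08:30-09:30, 15:30-16:00, 19:30-20:30.
Hamid free: 07:30-08:00, 10:00-13:30, 17:00-18:30.
Keanu ∩ Diego: 09:30-10:30, 13:00-16:00.
Keanu ∩ Diego ∩ Freya: 09:30-10:30, 13:00-16:00.
Keanu ∩ Diego ∩ Freya ∩ Rosa: ∅.
Keanu ∩ Diego ∩ Freya ∩ Rosa ∩ Kira: ∅.
Keanu ∩ Diego ∩ Freya ∩ Rosa ∩ Kira ∩ Hamid: ∅.
There is no time when everyone is free.
No common window exists, so the longest block is 0 minutes.

0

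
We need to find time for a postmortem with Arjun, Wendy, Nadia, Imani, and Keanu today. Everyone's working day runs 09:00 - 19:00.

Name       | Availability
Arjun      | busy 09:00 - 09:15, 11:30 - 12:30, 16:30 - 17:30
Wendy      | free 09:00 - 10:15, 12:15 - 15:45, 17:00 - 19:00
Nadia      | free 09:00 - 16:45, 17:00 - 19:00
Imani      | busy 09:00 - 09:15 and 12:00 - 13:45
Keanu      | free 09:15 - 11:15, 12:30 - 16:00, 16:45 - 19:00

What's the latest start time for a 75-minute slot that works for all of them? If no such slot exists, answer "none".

17:45

Arjun free: 09:15-11:30, 12:30-16:30, 17:30-19:00 (invert busy blocks within the working day).
Wendy free: 09:00-10:15, 12:15-15:45, 17:00-19:00.
Nadia free: 09:00-16:45, 17:00-19:00.
Imani free: 09:15-12:00, 13:45-19:00 (invert busy blocks within the working day).
Keanu free: 09:15-11:15, 12:30-16:00, 16:45-19:00.
Arjun ∩ Wendy: 09:15-10:15, 12:30-15:45, 17:30-19:00.
Arjun ∩ Wendy ∩ Nadia: 09:15-10:15, 12:30-15:45, 17:30-19:00.
Arjun ∩ Wendy ∩ Nadia ∩ Imani: 09:15-10:15, 13:45-15:45, 17:30-19:00.
Arjun ∩ Wendy ∩ Nadia ∩ Imani ∩ Keanu: 09:15-10:15, 13:45-15:45, 17:30-19:00.
The last common window of at least 75 minutes is 17:30-19:00; a 75-minute meeting can start as late as 17:45 and still end by 19:00.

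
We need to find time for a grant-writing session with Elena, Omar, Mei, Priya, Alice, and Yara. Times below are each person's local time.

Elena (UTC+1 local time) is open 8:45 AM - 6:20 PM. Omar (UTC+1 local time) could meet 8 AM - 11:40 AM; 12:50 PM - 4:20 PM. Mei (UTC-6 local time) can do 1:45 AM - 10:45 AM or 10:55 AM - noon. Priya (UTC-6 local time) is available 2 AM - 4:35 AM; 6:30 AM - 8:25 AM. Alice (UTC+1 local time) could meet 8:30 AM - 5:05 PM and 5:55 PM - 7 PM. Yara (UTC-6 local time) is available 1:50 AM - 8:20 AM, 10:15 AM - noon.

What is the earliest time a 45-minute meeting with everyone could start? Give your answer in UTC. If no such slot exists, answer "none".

Elena in UTC: 07:45-17:20 (subtract 1h to convert from UTC+1).
Omar in UTC: 07:00-10:40, 11:50-15:20 (subtract 1h to convert from UTC+1).
Mei in UTC: 07:45-16:45, 16:55-18:00 (add 6h to convert from UTC-6).
Priya in UTC: 08:00-10:35, 12:30-14:25 (add 6h to convert from UTC-6).
Alice in UTC: 07:30-16:05, 16:55-18:00 (subtract 1h to convert from UTC+1).
Yara in UTC: 07:50-14:20, 16:15-18:00 (add 6h to convert from UTC-6).
Elena ∩ Omar: 07:45-10:40, 11:50-15:20.
Elena ∩ Omar ∩ Mei: 07:45-10:40, 11:50-15:20.
Elena ∩ Omar ∩ Mei ∩ Priya: 08:00-10:35, 12:30-14:25.
Elena ∩ Omar ∩ Mei ∩ Priya ∩ Alice: 08:00-10:35, 12:30-14:25.
Elena ∩ Omar ∩ Mei ∩ Priya ∩ Alice ∩ Yara: 08:00-10:35, 12:30-14:20.
The first common window of at least 45 minutes is 08:00-10:35, so the earliest start is 08:00.

08:00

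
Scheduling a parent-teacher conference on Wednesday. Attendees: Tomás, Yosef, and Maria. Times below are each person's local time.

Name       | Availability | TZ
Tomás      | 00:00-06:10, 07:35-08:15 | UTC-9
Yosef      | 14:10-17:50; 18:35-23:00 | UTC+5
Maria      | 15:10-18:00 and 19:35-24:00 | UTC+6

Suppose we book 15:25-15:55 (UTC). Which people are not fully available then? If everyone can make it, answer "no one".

Tomás in UTC: 09:00-15:10, 16:35-17:15 (add 9h to convert from UTC-9).
Yosef in UTC: 09:10-12:50, 13:35-18:00 (subtract 5h to convert from UTC+5).
Maria in UTC: 09:10-12:00, 13:35-18:00 (subtract 6h to convert from UTC+6).
Tomás: not fully free for 15:25-15:55. Yosef: free for 15:25-15:55. Maria: free for 15:25-15:55.

Tomás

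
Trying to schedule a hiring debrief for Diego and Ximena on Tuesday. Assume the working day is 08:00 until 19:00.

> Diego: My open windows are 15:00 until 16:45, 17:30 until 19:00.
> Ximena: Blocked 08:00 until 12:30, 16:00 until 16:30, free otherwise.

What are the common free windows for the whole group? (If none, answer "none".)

Diego free: 15:00-16:45, 17:30-19:00.
Ximena free: 12:30-16:00, 16:30-19:00 (invert busy blocks within the working day).
Diego ∩ Ximena: 15:00-16:00, 16:30-16:45, 17:30-19:00.

15:00-16:00, 16:30-16:45, 17:30-19:00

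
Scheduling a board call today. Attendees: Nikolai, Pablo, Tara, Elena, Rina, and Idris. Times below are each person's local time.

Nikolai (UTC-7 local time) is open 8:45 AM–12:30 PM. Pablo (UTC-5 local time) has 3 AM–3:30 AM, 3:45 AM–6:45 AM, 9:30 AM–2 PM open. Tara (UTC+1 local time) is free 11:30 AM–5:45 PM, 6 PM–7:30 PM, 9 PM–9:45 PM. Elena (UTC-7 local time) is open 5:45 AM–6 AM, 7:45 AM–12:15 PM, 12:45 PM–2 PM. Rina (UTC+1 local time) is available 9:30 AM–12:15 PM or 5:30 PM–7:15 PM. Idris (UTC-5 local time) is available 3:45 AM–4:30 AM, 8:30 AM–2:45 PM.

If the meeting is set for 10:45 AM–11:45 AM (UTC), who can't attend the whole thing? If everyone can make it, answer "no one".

Nikolai in UTC: 15:45-19:30 (add 7h to convert from UTC-7).
Pablo in UTC: 08:00-08:30, 08:45-11:45, 14:30-19:00 (add 5h to convert from UTC-5).
Tara in UTC: 10:30-16:45, 17:00-18:30, 20:00-20:45 (subtract 1h to convert from UTC+1).
Elena in UTC: 12:45-13:00, 14:45-19:15, 19:45-21:00 (add 7h to convert from UTC-7).
Rina in UTC: 08:30-11:15, 16:30-18:15 (subtract 1h to convert from UTC+1).
Idris in UTC: 08:45-09:30, 13:30-19:45 (add 5h to convert from UTC-5).
Nikolai: not fully free for 10:45-11:45. Pablo: free for 10:45-11:45. Tara: free for 10:45-11:45. Elena: not fully free for 10:45-11:45. Rina: not fully free for 10:45-11:45. Idris: not fully free for 10:45-11:45.

Elena, Idris, Nikolai, Rina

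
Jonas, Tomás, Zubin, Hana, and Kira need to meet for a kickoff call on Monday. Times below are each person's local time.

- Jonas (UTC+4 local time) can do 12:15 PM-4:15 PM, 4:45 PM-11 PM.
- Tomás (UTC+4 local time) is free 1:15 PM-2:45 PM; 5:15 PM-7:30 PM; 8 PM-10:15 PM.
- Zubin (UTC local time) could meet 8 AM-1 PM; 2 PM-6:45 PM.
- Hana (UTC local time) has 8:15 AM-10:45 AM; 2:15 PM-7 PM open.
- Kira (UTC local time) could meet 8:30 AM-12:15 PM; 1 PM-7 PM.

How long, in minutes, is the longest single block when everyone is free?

Jonas in UTC: 08:15-12:15, 12:45-19:00 (subtract 4h to convert from UTC+4).
Tomás in UTC: 09:15-10:45, 13:15-15:30, 16:00-18:15 (subtract 4h to convert from UTC+4).
Zubin in UTC: 08:00-13:00, 14:00-18:45.
Hana in UTC: 08:15-10:45, 14:15-19:00.
Kira in UTC: 08:30-12:15, 13:00-19:00.
Jonas ∩ Tomás: 09:15-10:45, 13:15-15:30, 16:00-18:15.
Jonas ∩ Tomás ∩ Zubin: 09:15-10:45, 14:00-15:30, 16:00-18:15.
Jonas ∩ Tomás ∩ Zubin ∩ Hana: 09:15-10:45, 14:15-15:30, 16:00-18:15.
Jonas ∩ Tomás ∩ Zubin ∩ Hana ∩ Kira: 09:15-10:45, 14:15-15:30, 16:00-18:15.
The longest is 16:00-18:15 at 135 minutes.

135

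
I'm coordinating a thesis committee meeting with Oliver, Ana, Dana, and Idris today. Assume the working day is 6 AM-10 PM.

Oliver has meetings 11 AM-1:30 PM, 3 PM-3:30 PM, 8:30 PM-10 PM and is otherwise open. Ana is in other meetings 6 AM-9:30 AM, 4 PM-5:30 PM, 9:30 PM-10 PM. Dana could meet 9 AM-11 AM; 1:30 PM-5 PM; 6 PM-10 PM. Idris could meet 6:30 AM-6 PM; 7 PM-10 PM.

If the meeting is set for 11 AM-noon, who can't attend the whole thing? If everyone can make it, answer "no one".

Dana, Oliver

Oliver free: 06:00-11:00, 13:30-15:00, 15:30-20:30 (invert busy blocks within the working day).
Ana free: 09:30-16:00, 17:30-21:30 (invert busy blocks within the working day).
Dana free: 09:00-11:00, 13:30-17:00, 18:00-22:00.
Idris free: 06:30-18:00, 19:00-22:00.
Oliver: not fully free for 11:00-12:00. Ana: free for 11:00-12:00. Dana: not fully free for 11:00-12:00. Idris: free for 11:00-12:00.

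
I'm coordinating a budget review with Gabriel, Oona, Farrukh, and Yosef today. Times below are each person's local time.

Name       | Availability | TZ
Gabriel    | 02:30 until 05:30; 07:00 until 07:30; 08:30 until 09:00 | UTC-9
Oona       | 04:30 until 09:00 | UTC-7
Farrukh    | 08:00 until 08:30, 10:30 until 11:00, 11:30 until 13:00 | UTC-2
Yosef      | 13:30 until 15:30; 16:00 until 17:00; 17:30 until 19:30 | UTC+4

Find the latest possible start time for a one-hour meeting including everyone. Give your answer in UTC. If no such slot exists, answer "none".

13:30

Gabriel in UTC: 11:30-14:30, 16:00-16:30, 17:30-18:00 (add 9h to convert from UTC-9).
Oona in UTC: 11:30-16:00 (add 7h to convert from UTC-7).
Farrukh in UTC: 10:00-10:30, 12:30-13:00, 13:30-15:00 (add 2h to convert from UTC-2).
Yosef in UTC: 09:30-11:30, 12:00-13:00, 13:30-15:30 (subtract 4h to convert from UTC+4).
Gabriel ∩ Oona: 11:30-14:30.
Gabriel ∩ Oona ∩ Farrukh: 12:30-13:00, 13:30-14:30.
Gabriel ∩ Oona ∩ Farrukh ∩ Yosef: 12:30-13:00, 13:30-14:30.
The last common window of at least 60 minutes is 13:30-14:30; a 60-minute meeting can start as late as 13:30 and still end by 14:30.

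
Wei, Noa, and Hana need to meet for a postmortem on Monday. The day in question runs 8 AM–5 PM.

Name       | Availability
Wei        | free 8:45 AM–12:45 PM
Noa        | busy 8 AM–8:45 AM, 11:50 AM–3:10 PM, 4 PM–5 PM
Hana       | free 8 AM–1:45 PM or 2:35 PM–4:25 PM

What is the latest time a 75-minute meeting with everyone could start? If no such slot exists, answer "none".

10:35

Wei free: 08:45-12:45.
Noa free: 08:45-11:50, 15:10-16:00 (invert busy blocks within the working day).
Hana free: 08:00-13:45, 14:35-16:25.
Wei ∩ Noa: 08:45-11:50.
Wei ∩ Noa ∩ Hana: 08:45-11:50.
The last common window of at least 75 minutes is 08:45-11:50; a 75-minute meeting can start as late as 10:35 and still end by 11:50.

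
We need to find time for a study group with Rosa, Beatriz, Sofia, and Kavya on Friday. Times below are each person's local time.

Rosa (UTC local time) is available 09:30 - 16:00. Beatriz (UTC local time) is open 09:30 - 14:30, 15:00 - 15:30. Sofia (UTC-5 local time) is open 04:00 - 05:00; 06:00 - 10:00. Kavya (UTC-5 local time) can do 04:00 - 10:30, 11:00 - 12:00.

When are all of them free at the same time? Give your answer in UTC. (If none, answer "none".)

Rosa in UTC: 09:30-16:00.
Beatriz in UTC: 09:30-14:30, 15:00-15:30.
Sofia in UTC: 09:00-10:00, 11:00-15:00 (add 5h to convert from UTC-5).
Kavya in UTC: 09:00-15:30, 16:00-17:00 (add 5h to convert from UTC-5).
Rosa ∩ Beatriz: 09:30-14:30, 15:00-15:30.
Rosa ∩ Beatriz ∩ Sofia: 09:30-10:00, 11:00-14:30.
Rosa ∩ Beatriz ∩ Sofia ∩ Kavya: 09:30-10:00, 11:00-14:30.

09:30-10:00, 11:00-14:30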